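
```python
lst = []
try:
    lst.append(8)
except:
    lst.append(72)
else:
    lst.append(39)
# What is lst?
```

Step-by-step execution trace:
1. try: `lst.append(8)` → lst = [8]. No exception raised.
2. `except` is skipped.
3. `else` runs (try completed without exception): `lst.append(39)` → lst = [8, 39].
Result: [8, 39]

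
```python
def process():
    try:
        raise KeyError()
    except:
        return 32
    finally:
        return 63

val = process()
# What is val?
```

Step-by-step execution trace:
1. `process()` enters try: `raise KeyError()` raises KeyError.
2. bare `except` matches → `return 32` sets pending return value 32.
3. Before returning, `finally: return 63` runs and overrides the pending return.
4. process() returns 63 → val = 63.
Result: 63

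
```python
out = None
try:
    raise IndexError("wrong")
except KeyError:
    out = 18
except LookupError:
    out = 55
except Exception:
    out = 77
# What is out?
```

Step-by-step execution trace:
1. `raise IndexError(...)` raises IndexError.
2. `except KeyError` does not match (IndexError is not a subclass of KeyError); skipped.
3. `except LookupError` matches (IndexError is a subclass of LookupError) → out = 55.
4. `except Exception` is not reached.
Result: 55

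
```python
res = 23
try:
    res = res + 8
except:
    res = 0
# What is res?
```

Step-by-step execution trace:
1. res starts at 23.
2. try: `res = res + 8` → res = 31. No exception raised.
3. `except` is skipped.
Result: 31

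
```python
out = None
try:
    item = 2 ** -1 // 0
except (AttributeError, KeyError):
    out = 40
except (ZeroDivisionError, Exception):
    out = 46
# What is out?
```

Step-by-step execution trace:
1. `item = 2 ** -1 // 0` raises ZeroDivisionError.
2. `except (AttributeError, KeyError)` does not match ZeroDivisionError; skipped.
3. `except (ZeroDivisionError, Exception)` matches (ZeroDivisionError is in the tuple) → out = 46.
Result: 46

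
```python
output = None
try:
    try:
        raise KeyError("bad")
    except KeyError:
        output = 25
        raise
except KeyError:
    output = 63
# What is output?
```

Step-by-step execution trace:
1. Inner try: `raise KeyError("bad")` raises KeyError.
2. Inner `except KeyError` matches → output = 25.
3. bare `raise` re-raises the same KeyError.
4. Outer `except KeyError` matches → output = 63.
Result: 63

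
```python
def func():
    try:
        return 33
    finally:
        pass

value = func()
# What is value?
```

Step-by-step execution trace:
1. `func()` enters try: `return 33` sets pending return value 33.
2. Before returning, `finally: pass` runs (no effect).
3. func() returns 33 → value = 33.
Result: 33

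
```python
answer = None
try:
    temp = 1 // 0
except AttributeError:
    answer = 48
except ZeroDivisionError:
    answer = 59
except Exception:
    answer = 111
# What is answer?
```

Step-by-step execution trace:
1. `temp = 1 // 0` raises ZeroDivisionError.
2. `except AttributeError` does not match ZeroDivisionError; skipped.
3. `except ZeroDivisionError` matches → answer = 59.
4. Remaining except clauses are skipped.
Result: 59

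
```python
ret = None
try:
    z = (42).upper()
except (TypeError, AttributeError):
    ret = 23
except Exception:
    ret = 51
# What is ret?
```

Step-by-step execution trace:
1. `z = (42).upper()` raises AttributeError.
2. `except (TypeError, AttributeError)` matches (AttributeError is in the tuple) → ret = 23.
3. `except Exception` is not reached.
Result: 23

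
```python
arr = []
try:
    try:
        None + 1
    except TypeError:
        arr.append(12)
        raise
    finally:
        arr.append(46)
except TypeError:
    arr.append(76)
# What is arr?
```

Step-by-step execution trace:
1. Inner try: `None + 1` raises TypeError.
2. Inner `except TypeError` matches → `arr.append(12)` → arr = [12].
3. bare `raise` re-raises TypeError.
4. Inner `finally` runs during unwinding: `arr.append(46)` → arr = [12, 46].
5. Outer `except TypeError` matches → `arr.append(76)` → arr = [12, 46, 76].
Result: [12, 46, 76]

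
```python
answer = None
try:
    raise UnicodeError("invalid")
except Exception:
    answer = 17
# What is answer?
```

Step-by-step execution trace:
1. `raise UnicodeError(...)` raises UnicodeError.
2. `except Exception` matches (UnicodeError is a subclass of Exception) → answer = 17.
Result: 17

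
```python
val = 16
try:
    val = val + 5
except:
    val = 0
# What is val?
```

Step-by-step execution trace:
1. val starts at 16.
2. try: `val = val + 5` → val = 21. No exception raised.
3. `except` is skipped.
Result: 21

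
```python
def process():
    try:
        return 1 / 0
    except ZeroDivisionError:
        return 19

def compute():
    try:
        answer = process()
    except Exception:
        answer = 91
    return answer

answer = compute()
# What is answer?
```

Step-by-step execution trace:
1. `compute()` calls `process()`.
2. In process: `1 / 0` raises ZeroDivisionError; `except ZeroDivisionError` catches it → returns 19.
3. In compute: `answer = process()` → answer = 19. No exception reaches compute.
4. `except Exception` is skipped; compute returns 19.
5. answer = 19.
Result: 19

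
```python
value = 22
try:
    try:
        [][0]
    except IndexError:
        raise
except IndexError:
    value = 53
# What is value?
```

Step-by-step execution trace:
1. Inner try: `[][0]` raises IndexError.
2. Inner `except IndexError` matches; bare `raise` re-raises the same IndexError.
3. Outer `except IndexError` matches → value = 53.
Result: 53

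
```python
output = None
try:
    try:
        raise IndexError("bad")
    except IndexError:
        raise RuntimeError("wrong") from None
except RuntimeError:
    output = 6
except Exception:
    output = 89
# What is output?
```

Step-by-step execution trace:
1. Inner try raises IndexError; inner `except IndexError` catches it.
2. `raise RuntimeError(...) from None` raises RuntimeError (from None suppresses __context__, but the active exception is still RuntimeError).
3. Outer `except RuntimeError` matches → output = 6.
4. `except Exception` is not reached.
Result: 6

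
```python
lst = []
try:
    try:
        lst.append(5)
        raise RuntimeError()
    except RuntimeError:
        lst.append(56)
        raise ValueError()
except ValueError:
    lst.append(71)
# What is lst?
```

Step-by-step execution trace:
1. Inner try: `lst.append(5)` → lst = [5].
2. `raise RuntimeError()` raises RuntimeError.
3. Inner `except RuntimeError` matches → `lst.append(56)` → lst = [5, 56].
4. `raise ValueError()` raises ValueError; propagates to outer try.
5. Outer `except ValueError` matches → `lst.append(71)` → lst = [5, 56, 71].
Result: [5, 56, 71]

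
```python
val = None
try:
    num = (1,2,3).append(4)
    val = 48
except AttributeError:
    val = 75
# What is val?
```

Step-by-step execution trace:
1. `num = (1,2,3).append(4)` raises AttributeError.
2. `val = 48` is not reached.
3. `except AttributeError` matches → val = 75.
Result: 75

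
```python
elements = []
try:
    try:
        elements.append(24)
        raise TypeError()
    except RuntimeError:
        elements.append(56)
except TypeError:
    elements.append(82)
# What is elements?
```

Step-by-step execution trace:
1. Inner try: `elements.append(24)` → elements = [24].
2. `raise TypeError()` raises TypeError.
3. Inner `except RuntimeError` does not match TypeError; exception propagates to outer try.
4. Outer `except TypeError` matches → `elements.append(82)` → elements = [24, 82].
Result: [24, 82]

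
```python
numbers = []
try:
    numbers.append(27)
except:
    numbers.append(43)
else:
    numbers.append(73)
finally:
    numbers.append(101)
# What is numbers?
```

Step-by-step execution trace:
1. try: `numbers.append(27)` → numbers = [27]. No exception raised.
2. `except` is skipped.
3. `else` runs: `numbers.append(73)` → numbers = [27, 73].
4. `finally` always runs: `numbers.append(101)` → numbers = [27, 73, 101].
Result: [27, 73, 101]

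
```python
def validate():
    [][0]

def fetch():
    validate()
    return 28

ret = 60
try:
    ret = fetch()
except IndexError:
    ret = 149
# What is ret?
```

Step-by-step execution trace:
1. ret starts at 60.
2. try: `fetch()` calls `validate()`.
3. `validate()` evaluates `[][0]`, which raises IndexError; it propagates through fetch (uncaught).
4. `return 28` in fetch is not reached; the assignment to ret does not complete.
5. `except IndexError` matches → ret = 149.
Result: 149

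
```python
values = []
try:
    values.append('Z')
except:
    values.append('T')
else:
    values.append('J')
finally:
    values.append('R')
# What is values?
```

Step-by-step execution trace:
1. try: `values.append('Z')` → values = ['Z']. No exception raised.
2. `except` is skipped.
3. `else` runs: `values.append('J')` → values = ['Z', 'J'].
4. `finally` always runs: `values.append('R')` → values = ['Z', 'J', 'R'].
Result: ['Z', 'J', 'R']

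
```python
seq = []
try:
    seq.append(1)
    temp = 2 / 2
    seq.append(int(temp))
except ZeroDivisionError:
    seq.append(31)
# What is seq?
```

Step-by-step execution trace:
1. try: `seq.append(1)` → seq = [1].
2. `temp = 2 / 2` → temp = 1.0. No exception raised.
3. `seq.append(int(temp))` → seq = [1, 1].
4. `except ZeroDivisionError` is skipped (no exception was raised).
Result: [1, 1]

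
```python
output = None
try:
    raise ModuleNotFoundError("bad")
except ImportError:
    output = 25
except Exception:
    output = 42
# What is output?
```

Step-by-step execution trace:
1. `raise ModuleNotFoundError(...)` raises ModuleNotFoundError.
2. `except ImportError` matches (ModuleNotFoundError is a subclass of ImportError) → output = 25.
3. `except Exception` is not reached.
Result: 25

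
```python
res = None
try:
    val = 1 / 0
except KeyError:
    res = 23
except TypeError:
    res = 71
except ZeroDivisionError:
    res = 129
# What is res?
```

Step-by-step execution trace:
1. `val = 1 / 0` raises ZeroDivisionError.
2. `except KeyError` does not match ZeroDivisionError; skipped.
3. `except TypeError` does not match ZeroDivisionError; skipped.
4. `except ZeroDivisionError` matches → res = 129.
Result: 129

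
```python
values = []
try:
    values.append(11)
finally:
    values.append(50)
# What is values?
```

Step-by-step execution trace:
1. try: `values.append(11)` → values = [11].
2. The try body completes without raising.
3. finally always runs: `values.append(50)` → values = [11, 50].
Result: [11, 50]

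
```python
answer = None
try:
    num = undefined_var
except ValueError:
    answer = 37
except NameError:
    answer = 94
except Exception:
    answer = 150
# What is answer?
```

Step-by-step execution trace:
1. `num = undefined_var` raises NameError.
2. `except ValueError` does not match NameError; skipped.
3. `except NameError` matches → answer = 94.
4. Remaining except clauses are skipped.
Result: 94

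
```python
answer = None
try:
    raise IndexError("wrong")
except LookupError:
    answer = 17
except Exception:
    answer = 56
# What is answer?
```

Step-by-step execution trace:
1. `raise IndexError(...)` raises IndexError.
2. `except LookupError` matches (IndexError is a subclass of LookupError) → answer = 17.
3. `except Exception` is not reached.
Result: 17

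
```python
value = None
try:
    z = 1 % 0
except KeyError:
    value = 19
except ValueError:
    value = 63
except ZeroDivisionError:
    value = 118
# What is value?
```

Step-by-step execution trace:
1. `z = 1 % 0` raises ZeroDivisionError.
2. `except KeyError` does not match ZeroDivisionError; skipped.
3. `except ValueError` does not match ZeroDivisionError; skipped.
4. `except ZeroDivisionError` matches → value = 118.
Result: 118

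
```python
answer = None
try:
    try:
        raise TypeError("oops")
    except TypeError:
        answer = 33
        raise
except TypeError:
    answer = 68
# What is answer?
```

Step-by-step execution trace:
1. Inner try: `raise TypeError("oops")` raises TypeError.
2. Inner `except TypeError` matches → answer = 33.
3. bare `raise` re-raises the same TypeError.
4. Outer `except TypeError` matches → answer = 68.
Result: 68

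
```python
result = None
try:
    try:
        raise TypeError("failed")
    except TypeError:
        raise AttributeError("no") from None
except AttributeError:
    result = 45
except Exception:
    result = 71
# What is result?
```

Step-by-step execution trace:
1. Inner try raises TypeError; inner `except TypeError` catches it.
2. `raise AttributeError(...) from None` raises AttributeError (from None suppresses __context__, but the active exception is still AttributeError).
3. Outer `except AttributeError` matches → result = 45.
4. `except Exception` is not reached.
Result: 45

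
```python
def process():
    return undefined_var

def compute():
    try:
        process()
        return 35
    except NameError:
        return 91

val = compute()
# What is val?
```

Step-by-step execution trace:
1. `compute()` calls `process()`.
2. `process()` evaluates `undefined_var`, which raises NameError; it propagates to the caller.
3. `return 35` is not reached.
4. `except NameError` in compute matches → returns 91.
5. val = 91.
Result: 91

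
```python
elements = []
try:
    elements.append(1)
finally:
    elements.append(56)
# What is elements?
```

Step-by-step execution trace:
1. try: `elements.append(1)` → elements = [1].
2. The try body completes without raising.
3. finally always runs: `elements.append(56)` → elements = [1, 56].
Result: [1, 56]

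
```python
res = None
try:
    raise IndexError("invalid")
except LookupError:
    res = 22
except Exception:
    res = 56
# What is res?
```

Step-by-step execution trace:
1. `raise IndexError(...)` raises IndexError.
2. `except LookupError` matches (IndexError is a subclass of LookupError) → res = 22.
3. `except Exception` is not reached.
Result: 22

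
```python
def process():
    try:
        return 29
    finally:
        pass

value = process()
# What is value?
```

Step-by-step execution trace:
1. `process()` enters try: `return 29` sets pending return value 29.
2. Before returning, `finally: pass` runs (no effect).
3. process() returns 29 → value = 29.
Result: 29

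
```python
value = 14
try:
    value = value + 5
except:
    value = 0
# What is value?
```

Step-by-step execution trace:
1. value starts at 14.
2. try: `value = value + 5` → value = 19. No exception raised.
3. `except` is skipped.
Result: 19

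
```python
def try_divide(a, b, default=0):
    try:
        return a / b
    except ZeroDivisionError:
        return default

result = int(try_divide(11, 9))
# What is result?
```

Step-by-step execution trace:
1. `try_divide(11, 9)` enters try: `return 11 / 9` → returns 1.2222222222222223. No exception raised.
2. `except ZeroDivisionError` is skipped.
3. `int(1.2222222222222223)` → 1 → result = 1.
Result: 1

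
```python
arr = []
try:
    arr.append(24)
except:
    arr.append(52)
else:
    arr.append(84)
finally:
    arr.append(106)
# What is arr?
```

Step-by-step execution trace:
1. try: `arr.append(24)` → arr = [24]. No exception raised.
2. `except` is skipped.
3. `else` runs: `arr.append(84)` → arr = [24, 84].
4. `finally` always runs: `arr.append(106)` → arr = [24, 84, 106].
Result: [24, 84, 106]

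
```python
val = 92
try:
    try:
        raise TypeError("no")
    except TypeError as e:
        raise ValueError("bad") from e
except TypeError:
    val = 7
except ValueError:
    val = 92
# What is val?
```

Step-by-step execution trace:
1. Inner try raises TypeError; inner `except TypeError as e` catches it.
2. `raise ValueError(...) from e` raises ValueError (TypeError is attached as __cause__, but only ValueError is active).
3. Outer `except TypeError` does not match ValueError; skipped.
4. Outer `except ValueError` matches → val = 92.
Result: 92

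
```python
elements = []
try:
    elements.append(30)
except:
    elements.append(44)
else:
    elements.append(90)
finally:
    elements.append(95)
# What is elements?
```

Step-by-step execution trace:
1. try: `elements.append(30)` → elements = [30]. No exception raised.
2. `except` is skipped.
3. `else` runs: `elements.append(90)` → elements = [30, 90].
4. `finally` always runs: `elements.append(95)` → elements = [30, 90, 95].
Result: [30, 90, 95]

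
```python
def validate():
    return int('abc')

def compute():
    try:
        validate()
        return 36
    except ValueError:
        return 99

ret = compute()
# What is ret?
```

Step-by-step execution trace:
1. `compute()` calls `validate()`.
2. `validate()` evaluates `int('abc')`, which raises ValueError; it propagates to the caller.
3. `return 36` is not reached.
4. `except ValueError` in compute matches → returns 99.
5. ret = 99.
Result: 99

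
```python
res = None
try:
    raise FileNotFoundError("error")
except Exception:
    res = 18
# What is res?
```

Step-by-step execution trace:
1. `raise FileNotFoundError(...)` raises FileNotFoundError.
2. `except Exception` matches (FileNotFoundError is a subclass of Exception) → res = 18.
Result: 18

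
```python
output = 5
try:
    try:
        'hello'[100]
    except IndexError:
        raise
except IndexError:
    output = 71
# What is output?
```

Step-by-step execution trace:
1. Inner try: `'hello'[100]` raises IndexError.
2. Inner `except IndexError` matches; bare `raise` re-raises the same IndexError.
3. Outer `except IndexError` matches → output = 71.
Result: 71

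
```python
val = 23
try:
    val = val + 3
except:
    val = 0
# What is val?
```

Step-by-step execution trace:
1. val starts at 23.
2. try: `val = val + 3` → val = 26. No exception raised.
3. `except` is skipped.
Result: 26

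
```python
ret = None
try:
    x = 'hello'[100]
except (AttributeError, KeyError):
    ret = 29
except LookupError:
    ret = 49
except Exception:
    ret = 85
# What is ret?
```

Step-by-step execution trace:
1. `x = 'hello'[100]` raises IndexError.
2. `except (AttributeError, KeyError)` does not match IndexError; skipped.
3. `except LookupError` matches (IndexError is a subclass of LookupError) → ret = 49.
4. `except Exception` is not reached.
Result: 49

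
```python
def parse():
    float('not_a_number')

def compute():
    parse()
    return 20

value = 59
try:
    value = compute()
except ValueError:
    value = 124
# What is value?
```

Step-by-step execution trace:
1. value starts at 59.
2. try: `compute()` calls `parse()`.
3. `parse()` evaluates `float('not_a_number')`, which raises ValueError; it propagates through compute (uncaught).
4. `return 20` in compute is not reached; the assignment to value does not complete.
5. `except ValueError` matches → value = 124.
Result: 124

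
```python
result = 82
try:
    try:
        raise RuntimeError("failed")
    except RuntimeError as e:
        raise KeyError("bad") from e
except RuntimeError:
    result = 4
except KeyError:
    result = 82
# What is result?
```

Step-by-step execution trace:
1. Inner try raises RuntimeError; inner `except RuntimeError as e` catches it.
2. `raise KeyError(...) from e` raises KeyError (RuntimeError is attached as __cause__, but only KeyError is active).
3. Outer `except RuntimeError` does not match KeyError; skipped.
4. Outer `except KeyError` matches → result = 82.
Result: 82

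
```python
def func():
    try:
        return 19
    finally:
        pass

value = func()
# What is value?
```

Step-by-step execution trace:
1. `func()` enters try: `return 19` sets pending return value 19.
2. Before returning, `finally: pass` runs (no effect).
3. func() returns 19 → value = 19.
Result: 19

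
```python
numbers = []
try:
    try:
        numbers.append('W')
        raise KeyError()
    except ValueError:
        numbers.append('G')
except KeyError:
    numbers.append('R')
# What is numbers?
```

Step-by-step execution trace:
1. Inner try: `numbers.append('W')` → numbers = ['W'].
2. `raise KeyError()` raises KeyError.
3. Inner `except ValueError` does not match KeyError; exception propagates to outer try.
4. Outer `except KeyError` matches → `numbers.append('R')` → numbers = ['W', 'R'].
Result: ['W', 'R']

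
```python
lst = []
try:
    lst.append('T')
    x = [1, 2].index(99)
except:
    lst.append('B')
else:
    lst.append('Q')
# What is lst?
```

Step-by-step execution trace:
1. try: `lst.append('T')` → lst = ['T'].
2. `x = [1, 2].index(99)` raises ValueError.
3. bare `except` matches → `lst.append('B')` → lst = ['T', 'B'].
4. `else` is skipped (an exception was raised).
Result: ['T', 'B']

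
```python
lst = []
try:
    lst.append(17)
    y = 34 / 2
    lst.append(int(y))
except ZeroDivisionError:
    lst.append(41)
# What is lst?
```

Step-by-step execution trace:
1. try: `lst.append(17)` → lst = [17].
2. `y = 34 / 2` → y = 17.0. No exception raised.
3. `lst.append(int(y))` → lst = [17, 17].
4. `except ZeroDivisionError` is skipped (no exception was raised).
Result: [17, 17]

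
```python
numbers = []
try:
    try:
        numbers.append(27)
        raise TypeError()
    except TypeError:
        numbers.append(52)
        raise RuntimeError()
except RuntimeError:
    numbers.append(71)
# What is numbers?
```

Step-by-step execution trace:
1. Inner try: `numbers.append(27)` → numbers = [27].
2. `raise TypeError()` raises TypeError.
3. Inner `except TypeError` matches → `numbers.append(52)` → numbers = [27, 52].
4. `raise RuntimeError()` raises RuntimeError; propagates to outer try.
5. Outer `except RuntimeError` matches → `numbers.append(71)` → numbers = [27, 52, 71].
Result: [27, 52, 71]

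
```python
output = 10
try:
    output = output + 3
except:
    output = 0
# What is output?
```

Step-by-step execution trace:
1. output starts at 10.
2. try: `output = output + 3` → output = 13. No exception raised.
3. `except` is skipped.
Result: 13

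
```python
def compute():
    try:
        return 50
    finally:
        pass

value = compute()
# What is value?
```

Step-by-step execution trace:
1. `compute()` enters try: `return 50` sets pending return value 50.
2. Before returning, `finally: pass` runs (no effect).
3. compute() returns 50 → value = 50.
Result: 50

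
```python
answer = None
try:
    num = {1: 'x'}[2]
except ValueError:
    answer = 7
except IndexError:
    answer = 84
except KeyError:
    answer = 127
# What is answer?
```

Step-by-step execution trace:
1. `num = {1: 'x'}[2]` raises KeyError.
2. `except ValueError` does not match KeyError; skipped.
3. `except IndexError` does not match KeyError; skipped.
4. `except KeyError` matches → answer = 127.
Result: 127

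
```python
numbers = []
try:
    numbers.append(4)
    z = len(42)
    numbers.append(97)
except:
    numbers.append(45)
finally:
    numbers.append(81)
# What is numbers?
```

Step-by-step execution trace:
1. try: `numbers.append(4)` → numbers = [4].
2. `z = len(42)` raises TypeError; `numbers.append(97)` is not reached.
3. bare `except` matches → `numbers.append(45)` → numbers = [4, 45].
4. finally always runs: `numbers.append(81)` → numbers = [4, 45, 81].
Result: [4, 45, 81]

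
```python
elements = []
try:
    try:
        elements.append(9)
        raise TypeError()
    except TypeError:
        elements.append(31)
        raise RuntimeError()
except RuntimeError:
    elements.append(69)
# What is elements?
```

Step-by-step execution trace:
1. Inner try: `elements.append(9)` → elements = [9].
2. `raise TypeError()` raises TypeError.
3. Inner `except TypeError` matches → `elements.append(31)` → elements = [9, 31].
4. `raise RuntimeError()` raises RuntimeError; propagates to outer try.
5. Outer `except RuntimeError` matches → `elements.append(69)` → elements = [9, 31, 69].
Result: [9, 31, 69]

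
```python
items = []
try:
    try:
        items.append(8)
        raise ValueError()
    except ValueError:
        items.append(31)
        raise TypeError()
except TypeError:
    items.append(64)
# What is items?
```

Step-by-step execution trace:
1. Inner try: `items.append(8)` → items = [8].
2. `raise ValueError()` raises ValueError.
3. Inner `except ValueError` matches → `items.append(31)` → items = [8, 31].
4. `raise TypeError()` raises TypeError; propagates to outer try.
5. Outer `except TypeError` matches → `items.append(64)` → items = [8, 31, 64].
Result: [8, 31, 64]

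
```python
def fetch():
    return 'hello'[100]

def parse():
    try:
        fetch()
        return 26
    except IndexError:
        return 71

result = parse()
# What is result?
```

Step-by-step execution trace:
1. `parse()` calls `fetch()`.
2. `fetch()` evaluates `'hello'[100]`, which raises IndexError; it propagates to the caller.
3. `return 26` is not reached.
4. `except IndexError` in parse matches → returns 71.
5. result = 71.
Result: 71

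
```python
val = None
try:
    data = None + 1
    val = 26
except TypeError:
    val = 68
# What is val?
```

Step-by-step execution trace:
1. `data = None + 1` raises TypeError.
2. `val = 26` is not reached.
3. `except TypeError` matches → val = 68.
Result: 68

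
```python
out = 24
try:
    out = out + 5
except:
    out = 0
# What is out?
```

Step-by-step execution trace:
1. out starts at 24.
2. try: `out = out + 5` → out = 29. No exception raised.
3. `except` is skipped.
Result: 29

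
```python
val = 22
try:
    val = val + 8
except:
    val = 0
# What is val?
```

Step-by-step execution trace:
1. val starts at 22.
2. try: `val = val + 8` → val = 30. No exception raised.
3. `except` is skipped.
Result: 30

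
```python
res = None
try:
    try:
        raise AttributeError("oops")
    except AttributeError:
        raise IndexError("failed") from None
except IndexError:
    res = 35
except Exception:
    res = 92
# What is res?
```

Step-by-step execution trace:
1. Inner try raises AttributeError; inner `except AttributeError` catches it.
2. `raise IndexError(...) from None` raises IndexError (from None suppresses __context__, but the active exception is still IndexError).
3. Outer `except IndexError` matches → res = 35.
4. `except Exception` is not reached.
Result: 35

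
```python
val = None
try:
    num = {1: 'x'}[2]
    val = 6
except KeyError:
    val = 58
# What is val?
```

Step-by-step execution trace:
1. `num = {1: 'x'}[2]` raises KeyError.
2. `val = 6` is not reached.
3. `except KeyError` matches → val = 58.
Result: 58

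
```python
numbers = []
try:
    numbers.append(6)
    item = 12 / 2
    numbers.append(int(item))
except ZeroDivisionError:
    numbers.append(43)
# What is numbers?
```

Step-by-step execution trace:
1. try: `numbers.append(6)` → numbers = [6].
2. `item = 12 / 2` → item = 6.0. No exception raised.
3. `numbers.append(int(item))` → numbers = [6, 6].
4. `except ZeroDivisionError` is skipped (no exception was raised).
Result: [6, 6]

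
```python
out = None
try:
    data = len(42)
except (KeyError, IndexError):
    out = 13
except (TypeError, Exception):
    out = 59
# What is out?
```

Step-by-step execution trace:
1. `data = len(42)` raises TypeError.
2. `except (KeyError, IndexError)` does not match TypeError; skipped.
3. `except (TypeError, Exception)` matches (TypeError is in the tuple) → out = 59.
Result: 59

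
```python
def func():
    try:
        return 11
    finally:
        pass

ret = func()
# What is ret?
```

Step-by-step execution trace:
1. `func()` enters try: `return 11` sets pending return value 11.
2. Before returning, `finally: pass` runs (no effect).
3. func() returns 11 → ret = 11.
Result: 11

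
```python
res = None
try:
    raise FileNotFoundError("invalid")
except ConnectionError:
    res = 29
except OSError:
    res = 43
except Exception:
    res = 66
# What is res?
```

Step-by-step execution trace:
1. `raise FileNotFoundError(...)` raises FileNotFoundError.
2. `except ConnectionError` does not match (FileNotFoundError is not a subclass of ConnectionError); skipped.
3. `except OSError` matches (FileNotFoundError is a subclass of OSError) → res = 43.
4. `except Exception` is not reached.
Result: 43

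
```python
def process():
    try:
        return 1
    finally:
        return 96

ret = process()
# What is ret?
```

Step-by-step execution trace:
1. `process()` enters try: `return 1` sets pending return value 1.
2. Before returning, `finally: return 96` runs and overrides the pending return.
3. process() returns 96 → ret = 96.
Result: 96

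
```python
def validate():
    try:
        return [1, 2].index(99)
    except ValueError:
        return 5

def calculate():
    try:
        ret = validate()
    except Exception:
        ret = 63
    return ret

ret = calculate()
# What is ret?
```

Step-by-step execution trace:
1. `calculate()` calls `validate()`.
2. In validate: `[1, 2].index(99)` raises ValueError; `except ValueError` catches it → returns 5.
3. In calculate: `ret = validate()` → ret = 5. No exception reaches calculate.
4. `except Exception` is skipped; calculate returns 5.
5. ret = 5.
Result: 5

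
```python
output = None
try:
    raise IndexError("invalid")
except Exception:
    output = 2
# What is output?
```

Step-by-step execution trace:
1. `raise IndexError(...)` raises IndexError.
2. `except Exception` matches (IndexError is a subclass of Exception) → output = 2.
Result: 2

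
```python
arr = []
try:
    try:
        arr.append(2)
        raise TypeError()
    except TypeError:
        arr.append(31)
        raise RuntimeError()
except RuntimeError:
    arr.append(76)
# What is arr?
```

Step-by-step execution trace:
1. Inner try: `arr.append(2)` → arr = [2].
2. `raise TypeError()` raises TypeError.
3. Inner `except TypeError` matches → `arr.append(31)` → arr = [2, 31].
4. `raise RuntimeError()` raises RuntimeError; propagates to outer try.
5. Outer `except RuntimeError` matches → `arr.append(76)` → arr = [2, 31, 76].
Result: [2, 31, 76]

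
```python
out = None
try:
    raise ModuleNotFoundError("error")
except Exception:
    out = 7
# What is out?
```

Step-by-step execution trace:
1. `raise ModuleNotFoundError(...)` raises ModuleNotFoundError.
2. `except Exception` matches (ModuleNotFoundError is a subclass of Exception) → out = 7.
Result: 7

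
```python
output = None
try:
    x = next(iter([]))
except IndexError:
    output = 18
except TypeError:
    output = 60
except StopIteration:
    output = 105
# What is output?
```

Step-by-step execution trace:
1. `x = next(iter([]))` raises StopIteration.
2. `except IndexError` does not match StopIteration; skipped.
3. `except TypeError` does not match StopIteration; skipped.
4. `except StopIteration` matches → output = 105.
Result: 105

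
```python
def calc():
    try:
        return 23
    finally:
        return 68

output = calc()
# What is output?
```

Step-by-step execution trace:
1. `calc()` enters try: `return 23` sets pending return value 23.
2. Before returning, `finally: return 68` runs and overrides the pending return.
3. calc() returns 68 → output = 68.
Result: 68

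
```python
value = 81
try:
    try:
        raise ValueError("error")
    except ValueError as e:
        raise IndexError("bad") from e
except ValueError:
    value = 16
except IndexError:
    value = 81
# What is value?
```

Step-by-step execution trace:
1. Inner try raises ValueError; inner `except ValueError as e` catches it.
2. `raise IndexError(...) from e` raises IndexError (ValueError is attached as __cause__, but only IndexError is active).
3. Outer `except ValueError` does not match IndexError; skipped.
4. Outer `except IndexError` matches → value = 81.
Result: 81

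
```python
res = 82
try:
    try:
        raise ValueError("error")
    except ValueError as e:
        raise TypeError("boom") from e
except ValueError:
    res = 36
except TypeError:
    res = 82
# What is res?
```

Step-by-step execution trace:
1. Inner try raises ValueError; inner `except ValueError as e` catches it.
2. `raise TypeError(...) from e` raises TypeError (ValueError is attached as __cause__, but only TypeError is active).
3. Outer `except ValueError` does not match TypeError; skipped.
4. Outer `except TypeError` matches → res = 82.
Result: 82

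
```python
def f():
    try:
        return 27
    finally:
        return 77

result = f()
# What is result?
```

Step-by-step execution trace:
1. `f()` enters try: `return 27` sets pending return value 27.
2. Before returning, `finally: return 77` runs and overrides the pending return.
3. f() returns 77 → result = 77.
Result: 77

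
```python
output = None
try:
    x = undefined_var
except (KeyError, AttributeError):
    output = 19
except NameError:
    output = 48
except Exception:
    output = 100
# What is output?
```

Step-by-step execution trace:
1. `x = undefined_var` raises NameError.
2. `except (KeyError, AttributeError)` does not match NameError; skipped.
3. `except NameError` matches (exact type match) → output = 48.
4. `except Exception` is not reached.
Result: 48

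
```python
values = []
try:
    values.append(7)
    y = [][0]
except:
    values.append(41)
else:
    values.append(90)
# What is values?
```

Step-by-step execution trace:
1. try: `values.append(7)` → values = [7].
2. `y = [][0]` raises IndexError.
3. bare `except` matches → `values.append(41)` → values = [7, 41].
4. `else` is skipped (an exception was raised).
Result: [7, 41]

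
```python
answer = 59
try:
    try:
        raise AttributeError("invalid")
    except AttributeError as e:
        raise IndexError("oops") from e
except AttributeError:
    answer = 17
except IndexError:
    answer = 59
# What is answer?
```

Step-by-step execution trace:
1. Inner try raises AttributeError; inner `except AttributeError as e` catches it.
2. `raise IndexError(...) from e` raises IndexError (AttributeError is attached as __cause__, but only IndexError is active).
3. Outer `except AttributeError` does not match IndexError; skipped.
4. Outer `except IndexError` matches → answer = 59.
Result: 59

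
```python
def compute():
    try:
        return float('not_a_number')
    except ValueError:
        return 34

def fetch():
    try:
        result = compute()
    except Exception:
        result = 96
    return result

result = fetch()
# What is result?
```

Step-by-step execution trace:
1. `fetch()` calls `compute()`.
2. In compute: `float('not_a_number')` raises ValueError; `except ValueError` catches it → returns 34.
3. In fetch: `result = compute()` → result = 34. No exception reaches fetch.
4. `except Exception` is skipped; fetch returns 34.
5. result = 34.
Result: 34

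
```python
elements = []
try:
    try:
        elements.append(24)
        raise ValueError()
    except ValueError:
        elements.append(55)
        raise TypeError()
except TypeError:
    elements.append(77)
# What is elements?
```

Step-by-step execution trace:
1. Inner try: `elements.append(24)` → elements = [24].
2. `raise ValueError()` raises ValueError.
3. Inner `except ValueError` matches → `elements.append(55)` → elements = [24, 55].
4. `raise TypeError()` raises TypeError; propagates to outer try.
5. Outer `except TypeError` matches → `elements.append(77)` → elements = [24, 55, 77].
Result: [24, 55, 77]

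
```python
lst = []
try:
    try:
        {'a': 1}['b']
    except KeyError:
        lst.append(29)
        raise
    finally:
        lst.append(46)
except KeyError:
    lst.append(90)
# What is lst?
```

Step-by-step execution trace:
1. Inner try: `{'a': 1}['b']` raises KeyError.
2. Inner `except KeyError` matches → `lst.append(29)` → lst = [29].
3. bare `raise` re-raises KeyError.
4. Inner `finally` runs during unwinding: `lst.append(46)` → lst = [29, 46].
5. Outer `except KeyError` matches → `lst.append(90)` → lst = [29, 46, 90].
Result: [29, 46, 90]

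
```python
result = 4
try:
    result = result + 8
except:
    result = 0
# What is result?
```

Step-by-step execution trace:
1. result starts at 4.
2. try: `result = result + 8` → result = 12. No exception raised.
3. `except` is skipped.
Result: 12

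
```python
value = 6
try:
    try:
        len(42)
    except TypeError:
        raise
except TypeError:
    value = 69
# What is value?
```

Step-by-step execution trace:
1. Inner try: `len(42)` raises TypeError.
2. Inner `except TypeError` matches; bare `raise` re-raises the same TypeError.
3. Outer `except TypeError` matches → value = 69.
Result: 69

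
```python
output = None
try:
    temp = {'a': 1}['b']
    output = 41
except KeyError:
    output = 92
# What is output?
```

Step-by-step execution trace:
1. `temp = {'a': 1}['b']` raises KeyError.
2. `output = 41` is not reached.
3. `except KeyError` matches → output = 92.
Result: 92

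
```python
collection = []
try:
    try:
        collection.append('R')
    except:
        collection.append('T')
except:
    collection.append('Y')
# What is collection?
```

Step-by-step execution trace:
1. Inner try: `collection.append('R')` → collection = ['R']. No exception raised.
2. Inner `except` is skipped.
3. Inner try completes normally; outer `except` is skipped.
Result: ['R']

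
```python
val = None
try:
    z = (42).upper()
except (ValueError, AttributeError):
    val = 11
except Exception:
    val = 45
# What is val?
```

Step-by-step execution trace:
1. `z = (42).upper()` raises AttributeError.
2. `except (ValueError, AttributeError)` matches (AttributeError is in the tuple) → val = 11.
3. `except Exception` is not reached.
Result: 11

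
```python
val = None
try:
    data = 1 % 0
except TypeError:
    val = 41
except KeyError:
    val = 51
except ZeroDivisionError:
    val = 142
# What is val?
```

Step-by-step execution trace:
1. `data = 1 % 0` raises ZeroDivisionError.
2. `except TypeError` does not match ZeroDivisionError; skipped.
3. `except KeyError` does not match ZeroDivisionError; skipped.
4. `except ZeroDivisionError` matches → val = 142.
Result: 142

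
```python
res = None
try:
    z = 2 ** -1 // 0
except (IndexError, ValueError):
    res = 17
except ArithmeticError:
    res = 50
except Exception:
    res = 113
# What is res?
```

Step-by-step execution trace:
1. `z = 2 ** -1 // 0` raises ZeroDivisionError.
2. `except (IndexError, ValueError)` does not match ZeroDivisionError; skipped.
3. `except ArithmeticError` matches (ZeroDivisionError is a subclass of ArithmeticError) → res = 50.
4. `except Exception` is not reached.
Result: 50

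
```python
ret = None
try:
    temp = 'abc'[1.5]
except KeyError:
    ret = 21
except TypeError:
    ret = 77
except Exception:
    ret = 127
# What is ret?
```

Step-by-step execution trace:
1. `temp = 'abc'[1.5]` raises TypeError.
2. `except KeyError` does not match TypeError; skipped.
3. `except TypeError` matches → ret = 77.
4. Remaining except clauses are skipped.
Result: 77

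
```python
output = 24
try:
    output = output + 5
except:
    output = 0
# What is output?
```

Step-by-step execution trace:
1. output starts at 24.
2. try: `output = output + 5` → output = 29. No exception raised.
3. `except` is skipped.
Result: 29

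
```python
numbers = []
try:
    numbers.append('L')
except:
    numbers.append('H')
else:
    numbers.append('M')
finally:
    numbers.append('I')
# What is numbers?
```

Step-by-step execution trace:
1. try: `numbers.append('L')` → numbers = ['L']. No exception raised.
2. `except` is skipped.
3. `else` runs: `numbers.append('M')` → numbers = ['L', 'M'].
4. `finally` always runs: `numbers.append('I')` → numbers = ['L', 'M', 'I'].
Result: ['L', 'M', 'I']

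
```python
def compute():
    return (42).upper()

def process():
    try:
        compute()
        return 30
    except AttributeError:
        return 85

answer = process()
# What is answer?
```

Step-by-step execution trace:
1. `process()` calls `compute()`.
2. `compute()` evaluates `(42).upper()`, which raises AttributeError; it propagates to the caller.
3. `return 30` is not reached.
4. `except AttributeError` in process matches → returns 85.
5. answer = 85.
Result: 85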